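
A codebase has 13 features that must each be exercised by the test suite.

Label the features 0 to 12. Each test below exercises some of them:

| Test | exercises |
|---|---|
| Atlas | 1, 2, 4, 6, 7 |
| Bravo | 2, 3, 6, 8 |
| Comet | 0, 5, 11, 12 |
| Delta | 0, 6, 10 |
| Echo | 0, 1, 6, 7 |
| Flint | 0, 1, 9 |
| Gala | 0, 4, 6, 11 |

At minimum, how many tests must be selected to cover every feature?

Atlas and Bravo and Comet and Delta and Flint together: Atlas ∪ Bravo ∪ Comet ∪ Delta ∪ Flint = {0, 1, 2, 3, 4, 5, 6, 7, 8, 9, 10, 11, 12} — every feature is covered.
No 4 of the 7 tests cover everything (all 35 combinations miss at least one feature), so 5 is optimal.

5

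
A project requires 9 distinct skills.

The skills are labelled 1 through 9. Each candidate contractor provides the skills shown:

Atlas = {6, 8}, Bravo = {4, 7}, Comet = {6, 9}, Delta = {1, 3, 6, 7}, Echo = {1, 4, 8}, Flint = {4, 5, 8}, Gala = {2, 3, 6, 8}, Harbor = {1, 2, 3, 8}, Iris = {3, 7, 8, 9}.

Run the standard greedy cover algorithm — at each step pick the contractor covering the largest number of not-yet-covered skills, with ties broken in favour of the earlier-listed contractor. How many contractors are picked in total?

4

Greedy: pick Delta (covers 4 new) → pick Flint (covers 3 new) → pick Comet (covers 1 new) → pick Gala (covers 1 new). Total picks: 4.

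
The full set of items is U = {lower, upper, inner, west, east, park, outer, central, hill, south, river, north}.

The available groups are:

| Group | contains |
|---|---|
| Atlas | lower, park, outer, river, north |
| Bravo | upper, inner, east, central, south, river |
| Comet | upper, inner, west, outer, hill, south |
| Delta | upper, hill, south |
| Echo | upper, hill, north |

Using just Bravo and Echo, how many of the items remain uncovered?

4

Union of Bravo, Echo = {upper, inner, east, central, hill, south, river, north}.
Not covered: lower, west, park, outer — 4 items.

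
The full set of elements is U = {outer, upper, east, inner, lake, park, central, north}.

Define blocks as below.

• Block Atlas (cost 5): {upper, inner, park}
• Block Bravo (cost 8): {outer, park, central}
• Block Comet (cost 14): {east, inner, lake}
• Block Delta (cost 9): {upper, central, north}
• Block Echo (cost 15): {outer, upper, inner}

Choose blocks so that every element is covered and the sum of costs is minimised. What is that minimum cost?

Bravo, Comet, Delta together cover every element (Bravo ∪ Comet ∪ Delta = {outer, upper, east, inner, lake, park, central, north}); total cost 8 + 14 + 9 = 31.
The greedy pick Atlas, Bravo, Comet, Delta costs 36; no covering selection beats 31.

31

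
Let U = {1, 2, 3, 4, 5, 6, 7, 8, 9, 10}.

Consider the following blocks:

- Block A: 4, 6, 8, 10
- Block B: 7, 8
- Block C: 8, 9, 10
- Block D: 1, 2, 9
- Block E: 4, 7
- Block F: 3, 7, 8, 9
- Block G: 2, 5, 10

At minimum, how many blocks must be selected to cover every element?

A and D and F and G together: A ∪ D ∪ F ∪ G = {1, 2, 3, 4, 5, 6, 7, 8, 9, 10} — every element is covered.
No 3 of the 7 blocks cover everything (all 35 combinations miss at least one element), so 4 is optimal.

4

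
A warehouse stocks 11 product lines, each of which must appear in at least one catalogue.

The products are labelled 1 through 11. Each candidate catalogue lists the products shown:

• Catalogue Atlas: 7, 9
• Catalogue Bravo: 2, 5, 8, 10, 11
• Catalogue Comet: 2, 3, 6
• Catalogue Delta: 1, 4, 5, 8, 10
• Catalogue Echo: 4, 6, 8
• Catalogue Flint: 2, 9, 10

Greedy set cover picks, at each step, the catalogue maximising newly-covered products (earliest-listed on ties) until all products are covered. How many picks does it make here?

4

Greedy: pick Bravo (covers 5 new) → pick Atlas (covers 2 new) → pick Comet (covers 2 new) → pick Delta (covers 2 new). Total picks: 4.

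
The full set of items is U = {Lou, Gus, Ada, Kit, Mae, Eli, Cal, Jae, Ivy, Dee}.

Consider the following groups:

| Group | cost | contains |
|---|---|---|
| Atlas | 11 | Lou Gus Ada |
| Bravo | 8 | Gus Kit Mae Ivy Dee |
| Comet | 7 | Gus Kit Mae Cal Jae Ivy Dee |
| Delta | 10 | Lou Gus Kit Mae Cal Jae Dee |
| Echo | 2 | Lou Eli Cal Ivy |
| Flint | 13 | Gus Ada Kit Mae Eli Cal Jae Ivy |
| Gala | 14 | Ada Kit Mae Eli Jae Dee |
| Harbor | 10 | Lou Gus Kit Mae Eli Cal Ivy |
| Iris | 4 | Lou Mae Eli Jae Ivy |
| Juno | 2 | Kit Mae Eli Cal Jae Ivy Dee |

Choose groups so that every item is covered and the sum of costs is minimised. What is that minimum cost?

13

Atlas, Juno together cover every item (Atlas ∪ Juno = {Lou, Gus, Ada, Kit, Mae, Eli, Cal, Jae, Ivy, Dee}); total cost 11 + 2 = 13.
The greedy pick Juno, Echo, Atlas costs 15; no covering selection beats 13.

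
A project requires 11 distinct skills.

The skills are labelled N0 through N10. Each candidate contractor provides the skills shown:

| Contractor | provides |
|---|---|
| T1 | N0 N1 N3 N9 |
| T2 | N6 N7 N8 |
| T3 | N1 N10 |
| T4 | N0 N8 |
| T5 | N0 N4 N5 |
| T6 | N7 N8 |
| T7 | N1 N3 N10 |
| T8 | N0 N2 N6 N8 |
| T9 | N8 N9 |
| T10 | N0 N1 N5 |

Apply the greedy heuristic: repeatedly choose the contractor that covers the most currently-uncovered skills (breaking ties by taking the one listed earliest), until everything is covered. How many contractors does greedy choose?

Greedy: pick T1 (covers 4 new) → pick T2 (covers 3 new) → pick T5 (covers 2 new) → pick T3 (covers 1 new) → pick T8 (covers 1 new). Total picks: 5.

5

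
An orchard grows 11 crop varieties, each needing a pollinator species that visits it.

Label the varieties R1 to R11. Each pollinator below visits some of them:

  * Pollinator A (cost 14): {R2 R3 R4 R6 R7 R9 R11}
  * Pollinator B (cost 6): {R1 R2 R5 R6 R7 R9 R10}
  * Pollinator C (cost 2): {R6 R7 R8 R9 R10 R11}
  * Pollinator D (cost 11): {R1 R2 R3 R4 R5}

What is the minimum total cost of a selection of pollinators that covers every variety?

C, D together cover every variety (C ∪ D = {R1, R2, R3, R4, R5, R6, R7, R8, R9, R10, R11}); total cost 2 + 11 = 13.
The greedy pick C, B, D costs 19; no covering selection beats 13.

13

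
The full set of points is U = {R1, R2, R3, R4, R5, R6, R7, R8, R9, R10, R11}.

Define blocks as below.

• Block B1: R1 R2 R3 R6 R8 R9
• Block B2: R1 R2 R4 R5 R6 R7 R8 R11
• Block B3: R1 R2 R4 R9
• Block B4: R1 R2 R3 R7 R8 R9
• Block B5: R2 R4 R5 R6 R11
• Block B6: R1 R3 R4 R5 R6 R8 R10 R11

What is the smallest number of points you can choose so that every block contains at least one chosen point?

2

Take H = {R2, R4}. Each listed block contains at least one of these, so H is a hitting set of size 2.
No single point lies in every block, so at least 2 are needed and 2 is optimal.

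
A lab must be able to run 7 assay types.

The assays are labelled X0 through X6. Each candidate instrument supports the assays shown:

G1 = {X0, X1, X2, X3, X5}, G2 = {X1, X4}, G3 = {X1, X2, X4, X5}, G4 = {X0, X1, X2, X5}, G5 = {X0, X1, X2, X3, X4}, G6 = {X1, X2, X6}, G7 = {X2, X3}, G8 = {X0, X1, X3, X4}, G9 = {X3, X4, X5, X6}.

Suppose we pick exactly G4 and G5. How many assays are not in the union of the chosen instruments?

Union of G4, G5 = {X0, X1, X2, X3, X4, X5}.
Not covered: X6 — 1 assay.

1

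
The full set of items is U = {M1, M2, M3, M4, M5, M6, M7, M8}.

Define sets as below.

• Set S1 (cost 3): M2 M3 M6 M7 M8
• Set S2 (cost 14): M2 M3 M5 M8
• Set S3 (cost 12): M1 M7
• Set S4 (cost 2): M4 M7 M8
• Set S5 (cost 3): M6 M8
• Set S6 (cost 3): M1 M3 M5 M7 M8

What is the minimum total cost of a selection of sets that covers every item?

S1, S4, S6 together cover every item (S1 ∪ S4 ∪ S6 = {M1, M2, M3, M4, M5, M6, M7, M8}); total cost 3 + 2 + 3 = 8.
No covering selection has total cost below 8.

8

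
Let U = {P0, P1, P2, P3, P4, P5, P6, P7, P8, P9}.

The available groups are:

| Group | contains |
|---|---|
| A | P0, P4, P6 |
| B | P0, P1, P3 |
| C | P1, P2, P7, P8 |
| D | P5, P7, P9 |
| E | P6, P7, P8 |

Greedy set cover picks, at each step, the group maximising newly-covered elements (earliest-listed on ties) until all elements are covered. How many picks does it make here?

4

Greedy: pick C (covers 4 new) → pick A (covers 3 new) → pick D (covers 2 new) → pick B (covers 1 new). Total picks: 4.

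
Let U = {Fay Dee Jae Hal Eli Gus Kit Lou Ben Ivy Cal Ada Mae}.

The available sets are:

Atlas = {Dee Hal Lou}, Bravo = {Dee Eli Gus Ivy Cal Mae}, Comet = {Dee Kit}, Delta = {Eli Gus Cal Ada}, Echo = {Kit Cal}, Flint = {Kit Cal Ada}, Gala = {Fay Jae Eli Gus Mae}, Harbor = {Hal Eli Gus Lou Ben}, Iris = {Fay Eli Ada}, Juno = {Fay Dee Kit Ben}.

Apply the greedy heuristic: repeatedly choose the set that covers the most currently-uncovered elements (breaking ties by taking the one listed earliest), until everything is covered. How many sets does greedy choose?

Greedy: pick Bravo (covers 6 new) → pick Harbor (covers 3 new) → pick Flint (covers 2 new) → pick Gala (covers 2 new). Total picks: 4.

4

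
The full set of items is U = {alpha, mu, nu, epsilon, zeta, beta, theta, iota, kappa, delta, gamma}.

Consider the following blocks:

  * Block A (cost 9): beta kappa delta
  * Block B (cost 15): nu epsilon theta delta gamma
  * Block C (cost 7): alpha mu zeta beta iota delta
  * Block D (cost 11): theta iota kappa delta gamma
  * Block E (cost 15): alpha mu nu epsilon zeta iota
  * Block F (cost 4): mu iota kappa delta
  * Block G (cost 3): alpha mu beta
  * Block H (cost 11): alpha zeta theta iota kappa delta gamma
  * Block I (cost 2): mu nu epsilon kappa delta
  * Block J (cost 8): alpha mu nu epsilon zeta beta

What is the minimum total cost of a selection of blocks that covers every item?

G, H, I together cover every item (G ∪ H ∪ I = {alpha, mu, nu, epsilon, zeta, beta, theta, iota, kappa, delta, gamma}); total cost 3 + 11 + 2 = 16.
No covering selection has total cost below 16.

16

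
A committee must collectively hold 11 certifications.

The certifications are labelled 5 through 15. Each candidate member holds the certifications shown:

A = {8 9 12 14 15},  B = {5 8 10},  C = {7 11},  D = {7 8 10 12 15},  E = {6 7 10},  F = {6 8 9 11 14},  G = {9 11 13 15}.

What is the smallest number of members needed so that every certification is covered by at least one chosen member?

4

Take {A, B, E, G}. Their union is {5, 6, 7, 8, 9, 10, 11, 12, 13, 14, 15}, which is all 11 certifications.
No 3 of the 7 members cover everything (all 35 combinations miss at least one certification), so 4 is optimal.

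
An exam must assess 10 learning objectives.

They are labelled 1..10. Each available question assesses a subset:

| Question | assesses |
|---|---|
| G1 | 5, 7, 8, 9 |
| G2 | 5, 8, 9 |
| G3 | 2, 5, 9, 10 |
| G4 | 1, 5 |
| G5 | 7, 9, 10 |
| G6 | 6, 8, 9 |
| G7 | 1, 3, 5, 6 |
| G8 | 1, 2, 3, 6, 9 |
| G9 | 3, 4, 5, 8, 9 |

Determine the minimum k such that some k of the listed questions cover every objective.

3

G5 and G8 and G9 together: G5 ∪ G8 ∪ G9 = {1, 2, 3, 4, 5, 6, 7, 8, 9, 10} — every objective is covered.
Only G9 contains 4, so G9 is forced; the remaining 5 objectives need at least 2 more questions (each remaining question adds at most 3) — so at least 3 questions are needed, and 3 is optimal.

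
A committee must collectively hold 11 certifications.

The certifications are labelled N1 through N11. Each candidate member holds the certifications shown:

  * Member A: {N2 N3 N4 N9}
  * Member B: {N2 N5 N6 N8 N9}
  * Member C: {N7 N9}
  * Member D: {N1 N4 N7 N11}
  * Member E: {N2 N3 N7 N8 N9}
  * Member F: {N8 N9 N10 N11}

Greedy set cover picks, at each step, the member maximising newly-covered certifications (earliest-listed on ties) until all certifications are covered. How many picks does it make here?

4

Greedy: pick B (covers 5 new) → pick D (covers 4 new) → pick A (covers 1 new) → pick F (covers 1 new). Total picks: 4.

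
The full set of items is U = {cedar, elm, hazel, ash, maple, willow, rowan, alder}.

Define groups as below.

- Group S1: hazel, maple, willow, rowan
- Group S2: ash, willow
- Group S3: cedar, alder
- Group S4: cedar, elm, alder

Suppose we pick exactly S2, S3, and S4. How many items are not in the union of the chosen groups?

3

Union of S2, S3, S4 = {cedar, elm, ash, willow, alder}.
Not covered: hazel, maple, rowan — 3 items.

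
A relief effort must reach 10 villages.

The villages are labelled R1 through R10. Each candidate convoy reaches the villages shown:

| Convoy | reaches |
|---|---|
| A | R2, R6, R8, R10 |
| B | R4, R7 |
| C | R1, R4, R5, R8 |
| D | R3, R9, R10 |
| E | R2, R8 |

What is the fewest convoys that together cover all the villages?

4

A and B and C and D together: A ∪ B ∪ C ∪ D = {R1, R2, R3, R4, R5, R6, R7, R8, R9, R10} — every village is covered.
No 3 of the 5 convoys cover everything (all 10 combinations miss at least one village), so 4 is optimal.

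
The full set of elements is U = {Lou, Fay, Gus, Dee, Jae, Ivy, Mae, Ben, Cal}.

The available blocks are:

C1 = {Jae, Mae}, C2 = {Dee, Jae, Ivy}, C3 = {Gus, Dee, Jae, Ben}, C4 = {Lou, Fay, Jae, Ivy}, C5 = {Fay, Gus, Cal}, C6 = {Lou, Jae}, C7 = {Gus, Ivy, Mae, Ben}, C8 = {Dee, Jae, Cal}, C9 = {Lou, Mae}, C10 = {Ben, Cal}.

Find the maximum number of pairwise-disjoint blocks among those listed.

C2, C5, C9 are pairwise disjoint (C2={Dee,Jae,Ivy}; C5={Fay,Gus,Cal}; C9={Lou,Mae}).
Every remaining block overlaps one of these, and no 4 of the listed blocks are pairwise disjoint, so 3 is the maximum.

3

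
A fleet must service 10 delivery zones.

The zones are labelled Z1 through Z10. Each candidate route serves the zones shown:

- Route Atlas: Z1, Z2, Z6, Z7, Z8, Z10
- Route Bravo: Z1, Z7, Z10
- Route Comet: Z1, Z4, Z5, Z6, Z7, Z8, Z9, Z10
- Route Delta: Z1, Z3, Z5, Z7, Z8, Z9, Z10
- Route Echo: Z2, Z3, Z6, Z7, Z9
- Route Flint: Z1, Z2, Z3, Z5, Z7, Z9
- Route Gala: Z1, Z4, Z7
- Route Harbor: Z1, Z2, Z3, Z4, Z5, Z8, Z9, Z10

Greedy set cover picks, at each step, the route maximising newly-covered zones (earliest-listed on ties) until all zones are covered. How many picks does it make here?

Greedy: pick Comet (covers 8 new) → pick Echo (covers 2 new). Total picks: 2.

2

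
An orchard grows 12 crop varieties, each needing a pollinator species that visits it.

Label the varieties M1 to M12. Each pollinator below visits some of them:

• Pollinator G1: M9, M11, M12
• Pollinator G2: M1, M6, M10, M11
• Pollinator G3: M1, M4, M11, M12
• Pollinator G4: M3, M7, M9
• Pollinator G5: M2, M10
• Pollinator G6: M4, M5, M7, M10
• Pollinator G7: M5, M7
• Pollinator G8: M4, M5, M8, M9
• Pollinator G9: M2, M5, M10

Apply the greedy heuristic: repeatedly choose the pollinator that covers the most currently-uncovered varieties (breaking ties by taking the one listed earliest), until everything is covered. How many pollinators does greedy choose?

Greedy: pick G2 (covers 4 new) → pick G8 (covers 4 new) → pick G4 (covers 2 new) → pick G1 (covers 1 new) → pick G5 (covers 1 new). Total picks: 5.

5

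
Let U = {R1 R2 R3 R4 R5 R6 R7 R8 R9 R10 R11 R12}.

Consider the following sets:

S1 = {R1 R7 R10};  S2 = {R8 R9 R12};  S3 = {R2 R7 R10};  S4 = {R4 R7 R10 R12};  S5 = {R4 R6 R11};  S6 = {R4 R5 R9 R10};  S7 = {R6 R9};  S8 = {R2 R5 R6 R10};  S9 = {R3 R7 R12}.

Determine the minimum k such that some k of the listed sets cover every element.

5

S1, S2, S5, S8, and S9 cover everything between them: the union {R1, R2, R3, R4, R5, R6, R7, R8, R9, R10, R11, R12} is all of U.
No 4 of the 9 sets cover everything (all 126 combinations miss at least one element), so 5 is optimal.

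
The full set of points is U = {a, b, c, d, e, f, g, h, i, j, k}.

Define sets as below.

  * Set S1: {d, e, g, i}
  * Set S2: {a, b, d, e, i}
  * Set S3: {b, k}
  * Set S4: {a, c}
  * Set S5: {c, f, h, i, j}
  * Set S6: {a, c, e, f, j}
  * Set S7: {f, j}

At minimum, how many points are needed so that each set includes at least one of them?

Take T = {a, b, e, f}. Each listed set contains at least one of these, so T is a hitting set of size 4.
The sets S1, S3, S4, S7 are pairwise disjoint, so any hitting set needs a separate point for each — at least 4. Hence 4 is optimal.

4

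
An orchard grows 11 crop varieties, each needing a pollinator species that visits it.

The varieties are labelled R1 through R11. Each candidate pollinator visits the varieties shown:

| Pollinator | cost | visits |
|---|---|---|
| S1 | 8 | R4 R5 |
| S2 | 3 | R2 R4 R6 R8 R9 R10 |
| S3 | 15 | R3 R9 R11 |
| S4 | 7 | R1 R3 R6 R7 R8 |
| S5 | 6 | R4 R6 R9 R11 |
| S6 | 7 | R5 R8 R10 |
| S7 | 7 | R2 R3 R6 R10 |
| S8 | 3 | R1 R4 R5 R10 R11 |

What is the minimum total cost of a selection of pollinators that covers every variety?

13

S2, S4, S8 together cover every variety (S2 ∪ S4 ∪ S8 = {R1, R2, R3, R4, R5, R6, R7, R8, R9, R10, R11}); total cost 3 + 7 + 3 = 13.
No covering selection has total cost below 13.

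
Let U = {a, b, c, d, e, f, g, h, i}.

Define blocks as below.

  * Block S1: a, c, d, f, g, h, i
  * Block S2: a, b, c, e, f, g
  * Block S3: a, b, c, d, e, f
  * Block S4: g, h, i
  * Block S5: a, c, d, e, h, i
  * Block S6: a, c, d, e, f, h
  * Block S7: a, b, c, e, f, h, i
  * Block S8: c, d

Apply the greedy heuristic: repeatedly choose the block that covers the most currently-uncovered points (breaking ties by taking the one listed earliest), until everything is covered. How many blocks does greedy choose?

Greedy: pick S1 (covers 7 new) → pick S2 (covers 2 new). Total picks: 2.

2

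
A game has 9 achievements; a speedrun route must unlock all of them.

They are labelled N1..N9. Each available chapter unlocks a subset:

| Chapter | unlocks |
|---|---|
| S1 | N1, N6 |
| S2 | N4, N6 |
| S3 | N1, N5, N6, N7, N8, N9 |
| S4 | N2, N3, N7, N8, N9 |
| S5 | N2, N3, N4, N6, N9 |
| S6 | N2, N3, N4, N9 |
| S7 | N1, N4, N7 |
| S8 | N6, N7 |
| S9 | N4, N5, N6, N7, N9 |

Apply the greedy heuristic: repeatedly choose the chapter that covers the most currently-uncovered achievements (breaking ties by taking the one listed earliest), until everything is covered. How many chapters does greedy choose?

Greedy: pick S3 (covers 6 new) → pick S5 (covers 3 new). Total picks: 2.

2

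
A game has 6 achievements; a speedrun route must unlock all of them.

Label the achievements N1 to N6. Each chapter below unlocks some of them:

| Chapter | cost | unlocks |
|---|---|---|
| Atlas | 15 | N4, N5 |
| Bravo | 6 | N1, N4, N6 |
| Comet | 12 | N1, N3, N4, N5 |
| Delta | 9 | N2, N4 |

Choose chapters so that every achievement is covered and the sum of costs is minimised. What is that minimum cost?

Bravo, Comet, Delta together cover every achievement (Bravo ∪ Comet ∪ Delta = {N1, N2, N3, N4, N5, N6}); total cost 6 + 12 + 9 = 27.
No covering selection has total cost below 27.

27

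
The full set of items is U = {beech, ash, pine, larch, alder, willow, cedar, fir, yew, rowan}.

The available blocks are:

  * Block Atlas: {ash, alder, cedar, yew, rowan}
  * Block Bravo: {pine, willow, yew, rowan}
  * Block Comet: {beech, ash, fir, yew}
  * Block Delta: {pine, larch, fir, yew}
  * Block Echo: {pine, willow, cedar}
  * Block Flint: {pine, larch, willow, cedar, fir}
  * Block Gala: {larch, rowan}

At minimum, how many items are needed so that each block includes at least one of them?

3

Take H = {pine, larch, yew}. Each listed block contains at least one of these, so H is a hitting set of size 3.
The blocks Comet, Echo, Gala are pairwise disjoint, so any hitting set needs a separate item for each — at least 3. Hence 3 is optimal.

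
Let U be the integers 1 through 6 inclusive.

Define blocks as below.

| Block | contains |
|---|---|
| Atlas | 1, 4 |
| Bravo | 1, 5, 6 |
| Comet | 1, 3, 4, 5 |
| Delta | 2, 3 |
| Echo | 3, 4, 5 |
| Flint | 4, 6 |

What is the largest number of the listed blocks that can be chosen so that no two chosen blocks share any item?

2

Delta, Flint are pairwise disjoint (Delta={2,3}; Flint={4,6}).
Every remaining block overlaps one of these, and no 3 of the listed blocks are pairwise disjoint, so 2 is the maximum.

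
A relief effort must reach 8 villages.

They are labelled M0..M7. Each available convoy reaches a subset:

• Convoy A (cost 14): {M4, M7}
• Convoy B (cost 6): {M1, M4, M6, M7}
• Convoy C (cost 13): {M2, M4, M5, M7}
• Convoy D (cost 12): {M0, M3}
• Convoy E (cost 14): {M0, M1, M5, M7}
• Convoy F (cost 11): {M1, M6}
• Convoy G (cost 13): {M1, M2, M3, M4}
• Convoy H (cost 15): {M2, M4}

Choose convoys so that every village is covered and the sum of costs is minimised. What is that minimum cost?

B, C, D together cover every village (B ∪ C ∪ D = {M0, M1, M2, M3, M4, M5, M6, M7}); total cost 6 + 13 + 12 = 31.
No covering selection has total cost below 31.

31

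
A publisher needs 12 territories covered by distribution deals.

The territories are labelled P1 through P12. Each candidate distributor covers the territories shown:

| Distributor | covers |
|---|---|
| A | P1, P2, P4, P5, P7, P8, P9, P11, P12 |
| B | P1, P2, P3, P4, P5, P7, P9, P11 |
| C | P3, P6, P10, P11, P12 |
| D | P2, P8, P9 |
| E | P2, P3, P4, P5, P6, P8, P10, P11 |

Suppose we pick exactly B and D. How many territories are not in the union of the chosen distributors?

3

Union of B, D = {P1, P2, P3, P4, P5, P7, P8, P9, P11}.
Not covered: P6, P10, P12 — 3 territories.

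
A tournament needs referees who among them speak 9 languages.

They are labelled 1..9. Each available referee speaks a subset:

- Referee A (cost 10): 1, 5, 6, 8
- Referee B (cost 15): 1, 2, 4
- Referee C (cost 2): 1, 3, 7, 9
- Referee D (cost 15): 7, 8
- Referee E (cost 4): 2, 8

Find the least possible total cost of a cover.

27

A, B, C together cover every language (A ∪ B ∪ C = {1, 2, 3, 4, 5, 6, 7, 8, 9}); total cost 10 + 15 + 2 = 27.
The greedy pick C, E, A, B costs 31; no covering selection beats 27.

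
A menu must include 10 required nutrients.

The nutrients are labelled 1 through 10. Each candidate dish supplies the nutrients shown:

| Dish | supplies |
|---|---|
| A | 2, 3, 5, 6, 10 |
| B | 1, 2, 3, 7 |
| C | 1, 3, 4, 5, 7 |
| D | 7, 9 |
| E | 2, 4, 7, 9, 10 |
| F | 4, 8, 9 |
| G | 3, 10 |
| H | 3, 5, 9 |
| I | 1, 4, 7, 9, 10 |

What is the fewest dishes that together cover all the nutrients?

Take {A, B, F}. Their union is {1, 2, 3, 4, 5, 6, 7, 8, 9, 10}, which is all 10 nutrients.
Only A contains 6, so A is forced; the remaining 5 nutrients need at least 2 more dishes (each remaining dish adds at most 4) — so at least 3 dishes are needed, and 3 is optimal.

3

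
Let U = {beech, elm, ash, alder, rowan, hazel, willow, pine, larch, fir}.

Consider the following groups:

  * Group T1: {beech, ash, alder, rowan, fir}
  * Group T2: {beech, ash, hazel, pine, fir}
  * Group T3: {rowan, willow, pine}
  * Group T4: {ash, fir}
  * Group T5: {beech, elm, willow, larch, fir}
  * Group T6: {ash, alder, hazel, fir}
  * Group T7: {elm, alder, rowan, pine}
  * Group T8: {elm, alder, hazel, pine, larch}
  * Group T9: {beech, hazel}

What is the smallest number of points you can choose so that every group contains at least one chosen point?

H = {beech, ash, pine} meets every group (each contains at least one member of H), and |H| = 3.
The groups T4, T7, T9 are pairwise disjoint, so any hitting set needs a separate point for each — at least 3. Hence 3 is optimal.

3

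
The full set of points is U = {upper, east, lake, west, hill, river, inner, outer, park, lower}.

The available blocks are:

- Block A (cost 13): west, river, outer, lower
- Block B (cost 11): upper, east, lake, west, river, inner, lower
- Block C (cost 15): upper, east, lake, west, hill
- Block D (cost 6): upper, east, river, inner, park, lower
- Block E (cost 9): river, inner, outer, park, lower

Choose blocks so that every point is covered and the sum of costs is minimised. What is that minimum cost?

C, E together cover every point (C ∪ E = {upper, east, lake, west, hill, river, inner, outer, park, lower}); total cost 15 + 9 = 24.
The greedy pick D, C, E costs 30; no covering selection beats 24.

24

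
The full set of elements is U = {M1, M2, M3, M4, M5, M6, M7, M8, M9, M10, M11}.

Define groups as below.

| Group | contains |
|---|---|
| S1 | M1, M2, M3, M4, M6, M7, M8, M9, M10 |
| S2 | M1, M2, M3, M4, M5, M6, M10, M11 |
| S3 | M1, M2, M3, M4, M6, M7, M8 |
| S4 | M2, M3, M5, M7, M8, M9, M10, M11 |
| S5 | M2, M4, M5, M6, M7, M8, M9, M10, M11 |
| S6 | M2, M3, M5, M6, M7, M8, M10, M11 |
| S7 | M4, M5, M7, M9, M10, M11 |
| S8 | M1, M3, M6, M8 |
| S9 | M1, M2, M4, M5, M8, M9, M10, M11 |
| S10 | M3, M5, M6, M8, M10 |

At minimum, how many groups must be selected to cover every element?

2

S1 and S4 together: S1 ∪ S4 = {M1, M2, M3, M4, M5, M6, M7, M8, M9, M10, M11} — every element is covered.
No single group has all 11 elements (the largest, S1, has 9), so 2 is optimal.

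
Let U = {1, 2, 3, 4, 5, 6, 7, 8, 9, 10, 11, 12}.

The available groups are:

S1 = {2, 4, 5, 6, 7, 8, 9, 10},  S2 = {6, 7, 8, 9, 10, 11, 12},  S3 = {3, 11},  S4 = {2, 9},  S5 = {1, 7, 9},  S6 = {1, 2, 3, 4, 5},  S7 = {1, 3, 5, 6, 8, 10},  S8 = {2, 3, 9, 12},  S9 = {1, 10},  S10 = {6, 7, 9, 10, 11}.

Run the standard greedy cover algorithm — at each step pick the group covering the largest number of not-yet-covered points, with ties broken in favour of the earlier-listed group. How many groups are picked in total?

Greedy: pick S1 (covers 8 new) → pick S2 (covers 2 new) → pick S6 (covers 2 new). Total picks: 3.
(The true minimum cover uses only 2 groups, so greedy is not optimal here.)

3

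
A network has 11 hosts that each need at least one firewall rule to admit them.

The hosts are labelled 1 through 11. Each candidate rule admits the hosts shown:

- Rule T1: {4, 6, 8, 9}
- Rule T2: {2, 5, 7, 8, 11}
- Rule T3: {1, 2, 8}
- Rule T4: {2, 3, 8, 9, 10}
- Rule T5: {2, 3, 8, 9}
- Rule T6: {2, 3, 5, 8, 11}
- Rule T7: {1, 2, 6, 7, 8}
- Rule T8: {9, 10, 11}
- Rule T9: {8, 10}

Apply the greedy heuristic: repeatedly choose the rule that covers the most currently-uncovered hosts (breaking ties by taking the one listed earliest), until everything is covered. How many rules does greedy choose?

Greedy: pick T2 (covers 5 new) → pick T1 (covers 3 new) → pick T4 (covers 2 new) → pick T3 (covers 1 new). Total picks: 4.

4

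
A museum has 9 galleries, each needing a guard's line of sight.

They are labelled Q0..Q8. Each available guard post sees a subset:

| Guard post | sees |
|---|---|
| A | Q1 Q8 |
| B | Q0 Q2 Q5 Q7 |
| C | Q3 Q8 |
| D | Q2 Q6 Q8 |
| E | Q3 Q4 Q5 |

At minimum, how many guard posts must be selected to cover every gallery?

Take {A, B, D, E}. Their union is {Q0, Q1, Q2, Q3, Q4, Q5, Q6, Q7, Q8}, which is all 9 galleries.
Only B contains Q0, so B is forced; the remaining 5 galleries need at least 3 more guard posts (each remaining guard post adds at most 2) — so at least 4 guard posts are needed, and 4 is optimal.

4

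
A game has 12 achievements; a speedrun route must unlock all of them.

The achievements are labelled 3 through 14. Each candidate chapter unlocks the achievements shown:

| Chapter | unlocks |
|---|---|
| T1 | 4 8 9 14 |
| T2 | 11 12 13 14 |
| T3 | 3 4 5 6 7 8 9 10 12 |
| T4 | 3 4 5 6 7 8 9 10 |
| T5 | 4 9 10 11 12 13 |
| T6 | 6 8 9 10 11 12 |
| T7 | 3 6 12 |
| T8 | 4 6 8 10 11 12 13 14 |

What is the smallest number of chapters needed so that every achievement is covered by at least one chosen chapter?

Take {T4, T8}. Their union is {3, 4, 5, 6, 7, 8, 9, 10, 11, 12, 13, 14}, which is all 12 achievements.
No single chapter has all 12 achievements (the largest, T3, has 9), so 2 is optimal.

2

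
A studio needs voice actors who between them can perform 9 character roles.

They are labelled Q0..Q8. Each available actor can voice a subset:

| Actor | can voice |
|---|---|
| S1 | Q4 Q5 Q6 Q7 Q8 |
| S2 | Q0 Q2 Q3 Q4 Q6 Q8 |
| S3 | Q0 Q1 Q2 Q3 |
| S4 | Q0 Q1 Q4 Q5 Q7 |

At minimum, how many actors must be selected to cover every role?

2

Take {S1, S3}. Their union is {Q0, Q1, Q2, Q3, Q4, Q5, Q6, Q7, Q8}, which is all 9 roles.
No single actor has all 9 roles (the largest, S2, has 6), so 2 is optimal.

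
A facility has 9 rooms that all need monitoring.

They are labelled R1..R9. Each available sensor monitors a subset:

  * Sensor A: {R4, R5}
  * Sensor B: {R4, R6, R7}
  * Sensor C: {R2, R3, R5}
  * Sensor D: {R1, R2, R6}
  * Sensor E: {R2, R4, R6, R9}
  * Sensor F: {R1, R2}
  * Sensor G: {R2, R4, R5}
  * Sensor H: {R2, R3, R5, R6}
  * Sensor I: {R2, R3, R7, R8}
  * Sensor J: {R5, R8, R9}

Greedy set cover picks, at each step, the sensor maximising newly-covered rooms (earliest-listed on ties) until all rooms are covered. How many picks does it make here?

Greedy: pick E (covers 4 new) → pick I (covers 3 new) → pick A (covers 1 new) → pick D (covers 1 new). Total picks: 4.

4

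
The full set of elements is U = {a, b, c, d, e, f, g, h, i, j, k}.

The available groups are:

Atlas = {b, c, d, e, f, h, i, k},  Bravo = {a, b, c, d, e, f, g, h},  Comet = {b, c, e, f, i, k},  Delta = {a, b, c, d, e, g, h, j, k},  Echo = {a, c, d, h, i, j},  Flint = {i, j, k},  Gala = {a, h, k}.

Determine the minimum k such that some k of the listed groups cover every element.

2

Comet and Delta together: Comet ∪ Delta = {a, b, c, d, e, f, g, h, i, j, k} — every element is covered.
No single group has all 11 elements (the largest, Delta, has 9), so 2 is optimal.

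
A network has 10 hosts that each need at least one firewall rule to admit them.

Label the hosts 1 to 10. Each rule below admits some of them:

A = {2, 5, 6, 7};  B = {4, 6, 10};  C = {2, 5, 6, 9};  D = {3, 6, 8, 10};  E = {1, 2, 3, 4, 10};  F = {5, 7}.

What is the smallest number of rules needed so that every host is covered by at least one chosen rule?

Take {C, D, E, F}. Their union is {1, 2, 3, 4, 5, 6, 7, 8, 9, 10}, which is all 10 hosts.
No 3 of the 6 rules cover everything (all 20 combinations miss at least one host), so 4 is optimal.

4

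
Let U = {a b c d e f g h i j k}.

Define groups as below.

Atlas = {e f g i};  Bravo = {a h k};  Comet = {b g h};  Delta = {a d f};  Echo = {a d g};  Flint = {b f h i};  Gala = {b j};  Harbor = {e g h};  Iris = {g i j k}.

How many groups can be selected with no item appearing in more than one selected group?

3

Atlas, Bravo, Gala are pairwise disjoint (Atlas={e,f,g,i}; Bravo={a,h,k}; Gala={b,j}).
Every remaining group overlaps one of these, and no 4 of the listed groups are pairwise disjoint, so 3 is the maximum.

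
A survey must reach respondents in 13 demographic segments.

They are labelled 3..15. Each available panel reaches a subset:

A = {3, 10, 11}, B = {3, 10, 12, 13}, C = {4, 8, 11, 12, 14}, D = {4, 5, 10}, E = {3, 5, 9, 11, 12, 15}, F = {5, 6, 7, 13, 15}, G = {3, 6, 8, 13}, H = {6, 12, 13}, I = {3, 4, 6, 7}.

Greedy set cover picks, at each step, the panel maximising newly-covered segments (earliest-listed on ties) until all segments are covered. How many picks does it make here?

Greedy: pick E (covers 6 new) → pick C (covers 3 new) → pick F (covers 3 new) → pick A (covers 1 new). Total picks: 4.

4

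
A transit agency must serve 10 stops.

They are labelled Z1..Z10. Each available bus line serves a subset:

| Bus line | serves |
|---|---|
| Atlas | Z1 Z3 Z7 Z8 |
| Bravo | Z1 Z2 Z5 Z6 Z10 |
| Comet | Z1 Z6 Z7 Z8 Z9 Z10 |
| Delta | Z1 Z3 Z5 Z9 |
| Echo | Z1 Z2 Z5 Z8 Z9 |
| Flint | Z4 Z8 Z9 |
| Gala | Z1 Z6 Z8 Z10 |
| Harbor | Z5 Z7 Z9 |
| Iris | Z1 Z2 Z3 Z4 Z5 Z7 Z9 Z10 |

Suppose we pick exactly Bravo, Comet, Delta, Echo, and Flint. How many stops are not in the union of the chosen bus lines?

0

Union of Bravo, Comet, Delta, Echo, Flint = {Z1, Z2, Z3, Z4, Z5, Z6, Z7, Z8, Z9, Z10} — that's every stop, so 0 are uncovered.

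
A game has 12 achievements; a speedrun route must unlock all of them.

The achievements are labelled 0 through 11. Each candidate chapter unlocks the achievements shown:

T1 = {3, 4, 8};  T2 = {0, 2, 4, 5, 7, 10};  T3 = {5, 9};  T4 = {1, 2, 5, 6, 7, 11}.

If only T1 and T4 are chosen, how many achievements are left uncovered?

3

Union of T1, T4 = {1, 2, 3, 4, 5, 6, 7, 8, 11}.
Not covered: 0, 9, 10 — 3 achievements.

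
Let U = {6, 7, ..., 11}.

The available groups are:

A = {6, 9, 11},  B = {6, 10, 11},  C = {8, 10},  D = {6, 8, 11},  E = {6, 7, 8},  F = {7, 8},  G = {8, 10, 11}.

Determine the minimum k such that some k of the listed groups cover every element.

3

A, C, and F cover everything between them: the union {6, 7, 8, 9, 10, 11} is all of U.
Only A contains 9, so A is forced; the remaining 3 elements need at least 2 more groups (each remaining group adds at most 2) — so at least 3 groups are needed, and 3 is optimal.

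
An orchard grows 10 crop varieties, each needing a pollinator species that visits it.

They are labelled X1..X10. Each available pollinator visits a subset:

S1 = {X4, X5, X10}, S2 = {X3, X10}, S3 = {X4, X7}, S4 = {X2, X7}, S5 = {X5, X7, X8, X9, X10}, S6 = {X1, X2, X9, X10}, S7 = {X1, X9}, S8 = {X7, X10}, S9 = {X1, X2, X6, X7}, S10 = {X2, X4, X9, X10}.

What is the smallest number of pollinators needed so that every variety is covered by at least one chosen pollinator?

4

S2 and S5 and S9 and S10 together: S2 ∪ S5 ∪ S9 ∪ S10 = {X1, X2, X3, X4, X5, X6, X7, X8, X9, X10} — every variety is covered.
No 3 of the 10 pollinators cover everything (all 120 combinations miss at least one variety), so 4 is optimal.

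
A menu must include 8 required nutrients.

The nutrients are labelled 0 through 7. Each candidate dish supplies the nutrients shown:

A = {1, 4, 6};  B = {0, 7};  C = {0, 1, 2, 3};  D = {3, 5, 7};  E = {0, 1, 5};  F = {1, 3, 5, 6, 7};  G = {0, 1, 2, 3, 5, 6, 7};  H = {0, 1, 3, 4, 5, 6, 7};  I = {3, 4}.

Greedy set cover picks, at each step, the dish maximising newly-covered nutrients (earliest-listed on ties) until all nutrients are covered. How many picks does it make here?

2

Greedy: pick G (covers 7 new) → pick A (covers 1 new). Total picks: 2.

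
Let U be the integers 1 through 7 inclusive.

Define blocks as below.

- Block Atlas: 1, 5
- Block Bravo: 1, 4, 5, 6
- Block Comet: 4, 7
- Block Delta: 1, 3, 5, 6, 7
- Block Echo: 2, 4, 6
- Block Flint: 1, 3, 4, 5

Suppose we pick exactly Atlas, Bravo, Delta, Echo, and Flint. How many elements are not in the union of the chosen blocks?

Union of Atlas, Bravo, Delta, Echo, Flint = {1, 2, 3, 4, 5, 6, 7} — that's every element, so 0 are uncovered.

0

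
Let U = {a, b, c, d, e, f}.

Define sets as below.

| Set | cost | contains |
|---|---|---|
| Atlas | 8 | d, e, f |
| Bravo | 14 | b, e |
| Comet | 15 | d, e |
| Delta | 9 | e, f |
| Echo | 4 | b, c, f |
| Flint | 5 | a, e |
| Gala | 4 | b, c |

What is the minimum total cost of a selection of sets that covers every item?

17

Atlas, Echo, Flint together cover every item (Atlas ∪ Echo ∪ Flint = {a, b, c, d, e, f}); total cost 8 + 4 + 5 = 17.
No covering selection has total cost below 17.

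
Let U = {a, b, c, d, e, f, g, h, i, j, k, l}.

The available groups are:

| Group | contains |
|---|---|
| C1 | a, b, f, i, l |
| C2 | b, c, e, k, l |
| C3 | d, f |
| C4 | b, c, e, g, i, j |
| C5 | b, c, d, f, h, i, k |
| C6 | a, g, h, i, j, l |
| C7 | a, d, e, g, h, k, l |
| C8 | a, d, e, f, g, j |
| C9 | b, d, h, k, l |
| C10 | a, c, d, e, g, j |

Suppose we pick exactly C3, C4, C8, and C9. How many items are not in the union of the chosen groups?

0

Union of C3, C4, C8, C9 = {a, b, c, d, e, f, g, h, i, j, k, l} — that's every item, so 0 are uncovered.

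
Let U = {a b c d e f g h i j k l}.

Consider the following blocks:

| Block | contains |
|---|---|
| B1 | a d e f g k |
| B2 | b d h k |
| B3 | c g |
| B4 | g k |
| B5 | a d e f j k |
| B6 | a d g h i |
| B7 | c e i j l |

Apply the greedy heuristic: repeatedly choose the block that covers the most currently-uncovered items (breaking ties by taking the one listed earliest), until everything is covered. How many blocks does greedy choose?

Greedy: pick B1 (covers 6 new) → pick B7 (covers 4 new) → pick B2 (covers 2 new). Total picks: 3.

3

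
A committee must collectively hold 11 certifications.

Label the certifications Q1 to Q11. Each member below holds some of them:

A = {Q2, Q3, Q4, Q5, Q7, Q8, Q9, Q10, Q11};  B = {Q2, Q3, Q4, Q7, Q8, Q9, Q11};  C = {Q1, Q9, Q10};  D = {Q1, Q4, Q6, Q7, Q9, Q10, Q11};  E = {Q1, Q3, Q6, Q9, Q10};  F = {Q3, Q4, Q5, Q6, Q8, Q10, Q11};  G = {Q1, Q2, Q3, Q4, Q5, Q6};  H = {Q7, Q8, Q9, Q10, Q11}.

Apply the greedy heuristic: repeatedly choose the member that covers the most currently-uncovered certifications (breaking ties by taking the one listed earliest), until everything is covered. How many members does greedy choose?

2

Greedy: pick A (covers 9 new) → pick D (covers 2 new). Total picks: 2.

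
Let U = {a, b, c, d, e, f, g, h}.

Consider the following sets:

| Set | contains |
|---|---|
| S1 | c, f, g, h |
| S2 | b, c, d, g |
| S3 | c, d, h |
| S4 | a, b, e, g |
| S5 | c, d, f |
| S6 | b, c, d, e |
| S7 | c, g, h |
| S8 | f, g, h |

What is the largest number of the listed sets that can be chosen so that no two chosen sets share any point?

S3, S4 are pairwise disjoint (S3={c,d,h}; S4={a,b,e,g}).
Every remaining set overlaps one of these, and no 3 of the listed sets are pairwise disjoint, so 2 is the maximum.

2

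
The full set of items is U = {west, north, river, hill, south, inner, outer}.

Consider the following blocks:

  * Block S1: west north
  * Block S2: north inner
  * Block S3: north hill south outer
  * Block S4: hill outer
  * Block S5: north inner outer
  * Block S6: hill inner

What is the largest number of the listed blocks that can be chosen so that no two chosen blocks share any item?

S1, S6 are pairwise disjoint (S1={west,north}; S6={hill,inner}).
Every remaining block overlaps one of these, and no 3 of the listed blocks are pairwise disjoint, so 2 is the maximum.

2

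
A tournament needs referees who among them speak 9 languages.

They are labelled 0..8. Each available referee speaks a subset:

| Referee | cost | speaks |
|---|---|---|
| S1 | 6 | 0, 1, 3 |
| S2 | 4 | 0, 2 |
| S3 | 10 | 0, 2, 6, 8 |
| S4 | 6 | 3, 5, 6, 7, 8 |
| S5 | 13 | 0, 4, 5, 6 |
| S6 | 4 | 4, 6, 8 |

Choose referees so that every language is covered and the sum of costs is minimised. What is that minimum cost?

20

S1, S2, S4, S6 together cover every language (S1 ∪ S2 ∪ S4 ∪ S6 = {0, 1, 2, 3, 4, 5, 6, 7, 8}); total cost 6 + 4 + 6 + 4 = 20.
No covering selection has total cost below 20.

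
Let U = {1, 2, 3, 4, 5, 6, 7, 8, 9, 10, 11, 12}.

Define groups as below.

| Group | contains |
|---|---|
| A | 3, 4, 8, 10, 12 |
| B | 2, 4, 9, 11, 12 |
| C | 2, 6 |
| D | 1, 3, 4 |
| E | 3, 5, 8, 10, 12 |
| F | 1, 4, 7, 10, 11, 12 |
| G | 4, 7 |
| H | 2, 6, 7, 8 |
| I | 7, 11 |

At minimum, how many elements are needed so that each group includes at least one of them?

3

The 3 elements {2, 3, 7} hit every group.
The groups C, E, G are pairwise disjoint, so any hitting set needs a separate element for each — at least 3. Hence 3 is optimal.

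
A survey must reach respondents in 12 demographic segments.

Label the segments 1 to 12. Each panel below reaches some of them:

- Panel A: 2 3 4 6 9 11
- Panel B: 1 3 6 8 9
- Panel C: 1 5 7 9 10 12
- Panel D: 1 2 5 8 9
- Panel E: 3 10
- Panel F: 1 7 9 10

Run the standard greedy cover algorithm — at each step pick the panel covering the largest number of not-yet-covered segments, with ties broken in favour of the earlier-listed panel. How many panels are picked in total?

3

Greedy: pick A (covers 6 new) → pick C (covers 5 new) → pick B (covers 1 new). Total picks: 3.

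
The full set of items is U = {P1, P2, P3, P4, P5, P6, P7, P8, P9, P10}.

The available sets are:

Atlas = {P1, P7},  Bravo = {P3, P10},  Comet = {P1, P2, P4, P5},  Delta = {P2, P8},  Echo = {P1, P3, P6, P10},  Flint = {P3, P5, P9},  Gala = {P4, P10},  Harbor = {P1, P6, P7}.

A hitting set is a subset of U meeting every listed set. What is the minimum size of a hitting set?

4

The 4 items {P3, P4, P7, P8} hit every set.
The sets Delta, Flint, Gala, Harbor are pairwise disjoint, so any hitting set needs a separate item for each — at least 4. Hence 4 is optimal.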